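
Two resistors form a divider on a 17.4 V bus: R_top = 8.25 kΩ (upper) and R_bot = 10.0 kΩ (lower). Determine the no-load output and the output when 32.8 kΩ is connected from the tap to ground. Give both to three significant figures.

Open-circuit: V = 17.4 × 10.0/(8.25 + 10.0) = 9.53 V.
With the load, R_bot becomes R_bot‖R_L = 7.664 kΩ, so V = 17.4 × 7.664/15.91 = 8.38 V.

Unloaded: 9.53 V; loaded: 8.38 V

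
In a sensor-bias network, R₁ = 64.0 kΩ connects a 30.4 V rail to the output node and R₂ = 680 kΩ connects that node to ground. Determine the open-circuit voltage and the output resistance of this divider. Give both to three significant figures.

V_th = 27.8 V, R_th = 58.5 kΩ

V_th is the open-circuit tap voltage: 30.4 × 680/(64.0 + 680) = 27.8 V.
With the supply zeroed, R₁ and R₂ appear in parallel from the tap: R_th = R₁‖R₂ = (64.0 × 680)/744.0 = 58.5 kΩ.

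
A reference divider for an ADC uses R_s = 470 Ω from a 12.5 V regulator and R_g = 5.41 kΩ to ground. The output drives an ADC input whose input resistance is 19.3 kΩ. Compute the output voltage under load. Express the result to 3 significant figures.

V_out ≈ 11.2 V

The load sits in parallel with R_g: R_g‖R_L = (5410 × 19300) / (5410 + 19300) = 4226 Ω.
V_out = 12.5 × 4226 / (470 + 4226) = 12.5 × 4226/4696 = 11.2 V.
(Unloaded it would have been 11.5 V.)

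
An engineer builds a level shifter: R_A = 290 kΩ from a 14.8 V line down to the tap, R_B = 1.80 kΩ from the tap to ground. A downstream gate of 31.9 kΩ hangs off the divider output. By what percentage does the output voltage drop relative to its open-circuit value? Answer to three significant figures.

5.31 %

The divider's output (Thévenin) resistance is R_A‖R_B = 1.789 kΩ.
Fractional drop under load = R_th/(R_th + R_L) = 1.789 / (1.789 + 31.9) = 0.05310.
So the output falls by 5.31 %.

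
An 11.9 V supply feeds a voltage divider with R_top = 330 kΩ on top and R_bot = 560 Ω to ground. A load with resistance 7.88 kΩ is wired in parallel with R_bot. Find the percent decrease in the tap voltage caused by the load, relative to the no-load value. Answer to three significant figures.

6.62 %

The divider's output (Thévenin) resistance is R_top‖R_bot = 559.1 Ω.
Fractional drop under load = R_th/(R_th + R_L) = 559.1 / (559.1 + 7880) = 0.06625.
So the output falls by 6.62 %.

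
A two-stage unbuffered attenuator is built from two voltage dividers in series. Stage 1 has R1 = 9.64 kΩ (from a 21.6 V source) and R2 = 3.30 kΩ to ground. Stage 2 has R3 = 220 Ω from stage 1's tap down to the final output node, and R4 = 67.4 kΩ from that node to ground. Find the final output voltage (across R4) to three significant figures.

Stage 2 presents R3+R4 = 67620 Ω as a load on stage 1's tap.
Stage 1's lower leg becomes R2‖(R3+R4) = 3146 Ω, so V_mid = 21.6 × 3146/12790 = 5.315 V.
Stage 2 is itself unloaded: V_out = V_mid × R4/(R3+R4) = 5.315 × 67400/67620 = 5.30 V.

V_out ≈ 5.30 V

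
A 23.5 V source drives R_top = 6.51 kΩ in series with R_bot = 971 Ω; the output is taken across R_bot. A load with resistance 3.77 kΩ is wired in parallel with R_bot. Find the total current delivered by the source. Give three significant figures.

R_bot‖R_L = 772.1 Ω, so the source sees R_top + R_bot‖R_L = 7282 Ω.
I = 23.5 V / 7282 Ω = 3.23 mA.

I ≈ 3.23 mA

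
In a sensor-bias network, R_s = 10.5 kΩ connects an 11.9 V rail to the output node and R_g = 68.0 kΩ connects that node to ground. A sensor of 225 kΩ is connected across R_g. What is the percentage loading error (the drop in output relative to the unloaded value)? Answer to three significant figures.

The divider's output (Thévenin) resistance is R_s‖R_g = 9.096 kΩ.
Fractional drop under load = R_th/(R_th + R_L) = 9.096 / (9.096 + 225) = 0.03885.
So the output falls by 3.89 %.

3.89 %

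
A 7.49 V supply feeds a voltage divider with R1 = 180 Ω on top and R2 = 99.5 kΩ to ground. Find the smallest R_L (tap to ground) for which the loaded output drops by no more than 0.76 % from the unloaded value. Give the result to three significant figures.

Output resistance R_th = R1‖R2 = (180 × 99500)/99680 = 179.7 Ω.
The fractional drop is R_th/(R_th + R_L); requiring this ≤ 0.00760 gives R_L ≥ R_th(1/0.00760 − 1) = 179.7 × 130.6 = 23.5 kΩ.

R_L(min) ≈ 23.5 kΩ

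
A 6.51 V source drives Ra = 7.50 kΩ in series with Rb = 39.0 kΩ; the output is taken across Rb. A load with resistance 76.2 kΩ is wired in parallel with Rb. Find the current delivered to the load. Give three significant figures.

Rb‖R_L = 25.80 kΩ; V_out = 6.51 × 25.80/33.30 = 5.044 V.
I_L = V_out / R_L = 5.044 / 76.2 kΩ = 0.0662 mA.

I_L ≈ 0.0662 mA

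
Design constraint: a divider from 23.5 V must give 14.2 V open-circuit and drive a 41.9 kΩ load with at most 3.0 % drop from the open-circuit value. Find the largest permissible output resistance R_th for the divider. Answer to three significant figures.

Loading drop = R_th/(R_th + R_L) ≤ 0.0300, so R_th ≤ R_L · ε/(1−ε) = 41.9 kΩ × 0.0300/0.9700 = 1.30 kΩ.

R_th ≤ 1.30 kΩ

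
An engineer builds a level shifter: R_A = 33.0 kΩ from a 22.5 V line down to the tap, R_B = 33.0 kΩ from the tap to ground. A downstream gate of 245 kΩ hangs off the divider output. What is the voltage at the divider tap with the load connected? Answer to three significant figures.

The load sits in parallel with R_B: R_B‖R_L = (33.0 × 245) / (33.0 + 245) = 29.08 kΩ.
V_out = 22.5 × 29.08 / (33.0 + 29.08) = 22.5 × 29.08/62.08 = 10.5 V.

V_out ≈ 10.5 V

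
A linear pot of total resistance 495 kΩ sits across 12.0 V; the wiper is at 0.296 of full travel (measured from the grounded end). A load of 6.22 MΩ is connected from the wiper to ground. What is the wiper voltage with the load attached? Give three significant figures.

The wiper splits the pot into (1−α)R = 348.5 kΩ above and αR = 146.5 kΩ below.
Lower section ‖ load = 143.1 kΩ.
V_wiper = 12.0 × 143.1/(348.5 + 143.1) = 3.49 V.

V ≈ 3.49 V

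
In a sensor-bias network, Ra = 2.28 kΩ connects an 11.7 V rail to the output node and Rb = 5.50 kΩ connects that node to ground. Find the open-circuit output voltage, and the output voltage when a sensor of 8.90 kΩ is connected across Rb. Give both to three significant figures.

Open-circuit: V = 11.7 × 5.50/(2.28 + 5.50) = 8.27 V.
With the load, Rb becomes Rb‖R_L = 3.399 kΩ, so V = 11.7 × 3.399/5.679 = 7.00 V.

Unloaded: 8.27 V; loaded: 7.00 V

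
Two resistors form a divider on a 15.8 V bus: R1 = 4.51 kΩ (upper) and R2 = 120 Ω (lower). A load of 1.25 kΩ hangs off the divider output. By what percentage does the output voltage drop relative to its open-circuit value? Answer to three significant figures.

Unloaded V = 15.8 × 120/4630 = 0.40950 V.
Loaded: R2‖R_L = 109.5 Ω, giving V = 15.8 × 109.5/4619 = 0.37448 V.
Drop = (0.40950 − 0.37448) / 0.40950 = 8.55 %.

8.55 %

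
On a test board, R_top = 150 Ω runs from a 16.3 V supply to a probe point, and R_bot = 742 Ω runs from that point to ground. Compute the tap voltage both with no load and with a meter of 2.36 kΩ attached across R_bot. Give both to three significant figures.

Unloaded: 13.6 V; loaded: 12.9 V

Open-circuit: V = 16.3 × 742/(150 + 742) = 13.6 V.
With the load, R_bot becomes R_bot‖R_L = 564.5 Ω, so V = 16.3 × 564.5/714.5 = 12.9 V.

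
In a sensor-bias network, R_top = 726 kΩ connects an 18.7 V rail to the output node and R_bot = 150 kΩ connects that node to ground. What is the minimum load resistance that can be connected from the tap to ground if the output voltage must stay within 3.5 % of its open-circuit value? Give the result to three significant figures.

Output resistance R_th = R_top‖R_bot = (726 × 150)/876.0 = 124.3 kΩ.
The fractional drop is R_th/(R_th + R_L); requiring this ≤ 0.0350 gives R_L ≥ R_th(1/0.0350 − 1) = 124.3 × 27.57 = 3.43 MΩ.

R_L(min) ≈ 3.43 MΩ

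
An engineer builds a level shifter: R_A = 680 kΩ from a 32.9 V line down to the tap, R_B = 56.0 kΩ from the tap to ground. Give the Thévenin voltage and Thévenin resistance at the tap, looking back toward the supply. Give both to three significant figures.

V_th = 2.50 V, R_th = 51.7 kΩ

V_th is the open-circuit tap voltage: 32.9 × 56.0/(680 + 56.0) = 2.50 V.
With the supply zeroed, R_A and R_B appear in parallel from the tap: R_th = R_A‖R_B = (680 × 56.0)/736.0 = 51.7 kΩ.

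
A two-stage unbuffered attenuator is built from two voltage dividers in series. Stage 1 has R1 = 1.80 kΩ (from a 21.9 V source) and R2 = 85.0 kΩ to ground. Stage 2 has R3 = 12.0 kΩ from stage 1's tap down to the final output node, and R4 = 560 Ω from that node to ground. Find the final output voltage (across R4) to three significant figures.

V_out ≈ 0.839 V

Stage 2 presents R3+R4 = 12560 Ω as a load on stage 1's tap.
Stage 1's lower leg becomes R2‖(R3+R4) = 10940 Ω, so V_mid = 21.9 × 10940/12740 = 18.81 V.
Stage 2 is itself unloaded: V_out = V_mid × R4/(R3+R4) = 18.81 × 560/12560 = 0.839 V.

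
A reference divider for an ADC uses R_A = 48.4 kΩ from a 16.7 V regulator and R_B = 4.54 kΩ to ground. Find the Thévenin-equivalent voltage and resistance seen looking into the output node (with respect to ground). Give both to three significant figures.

V_th = 1.43 V, R_th = 4.15 kΩ

V_th is the open-circuit tap voltage: 16.7 × 4.54/(48.4 + 4.54) = 1.43 V.
With the supply zeroed, R_A and R_B appear in parallel from the tap: R_th = R_A‖R_B = (48.4 × 4.54)/52.94 = 4.15 kΩ.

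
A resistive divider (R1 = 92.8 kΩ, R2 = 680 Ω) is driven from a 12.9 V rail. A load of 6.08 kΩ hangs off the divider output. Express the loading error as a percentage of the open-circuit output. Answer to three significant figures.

The divider's output (Thévenin) resistance is R1‖R2 = 675.1 Ω.
Fractional drop under load = R_th/(R_th + R_L) = 675.1 / (675.1 + 6080) = 0.09993.
So the output falls by 9.99 %.

9.99 %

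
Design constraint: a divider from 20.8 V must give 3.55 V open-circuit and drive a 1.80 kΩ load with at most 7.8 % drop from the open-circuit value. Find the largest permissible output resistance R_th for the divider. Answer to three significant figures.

Loading drop = R_th/(R_th + R_L) ≤ 0.0780, so R_th ≤ R_L · ε/(1−ε) = 1.80 kΩ × 0.0780/0.9220 = 152 Ω.

R_th ≤ 152 Ω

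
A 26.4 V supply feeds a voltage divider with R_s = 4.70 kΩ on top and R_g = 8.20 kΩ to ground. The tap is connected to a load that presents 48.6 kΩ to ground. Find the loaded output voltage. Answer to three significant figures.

The load sits in parallel with R_g: R_g‖R_L = (8.20 × 48.6) / (8.20 + 48.6) = 7.016 kΩ.
V_out = 26.4 × 7.016 / (4.70 + 7.016) = 26.4 × 7.016/11.72 = 15.8 V.

V_out ≈ 15.8 V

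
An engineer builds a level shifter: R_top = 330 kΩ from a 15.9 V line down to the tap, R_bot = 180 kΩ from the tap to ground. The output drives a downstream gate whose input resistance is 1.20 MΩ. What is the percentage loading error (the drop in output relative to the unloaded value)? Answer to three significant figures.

8.85 %

Unloaded V = 15.9 × 180/510.0 = 5.6118 V.
Loaded: R_bot‖R_L = 156.5 kΩ, giving V = 15.9 × 156.5/486.5 = 5.1153 V.
Drop = (5.6118 − 5.1153) / 5.6118 = 8.85 %.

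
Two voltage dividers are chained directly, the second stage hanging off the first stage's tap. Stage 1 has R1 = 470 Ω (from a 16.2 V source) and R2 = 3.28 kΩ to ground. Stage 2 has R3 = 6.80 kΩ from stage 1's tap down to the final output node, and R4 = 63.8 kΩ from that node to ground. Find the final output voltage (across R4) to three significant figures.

V_out ≈ 12.7 V

Stage 2 presents R3+R4 = 70600 Ω as a load on stage 1's tap.
Stage 1's lower leg becomes R2‖(R3+R4) = 3134 Ω, so V_mid = 16.2 × 3134/3604 = 14.09 V.
Stage 2 is itself unloaded: V_out = V_mid × R4/(R3+R4) = 14.09 × 63800/70600 = 12.7 V.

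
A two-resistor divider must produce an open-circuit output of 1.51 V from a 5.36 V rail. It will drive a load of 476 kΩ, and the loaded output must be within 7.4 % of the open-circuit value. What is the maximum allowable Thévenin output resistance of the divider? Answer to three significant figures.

R_th ≤ 38.0 kΩ

Loading drop = R_th/(R_th + R_L) ≤ 0.0740, so R_th ≤ R_L · ε/(1−ε) = 476 kΩ × 0.0740/0.9260 = 38.0 kΩ.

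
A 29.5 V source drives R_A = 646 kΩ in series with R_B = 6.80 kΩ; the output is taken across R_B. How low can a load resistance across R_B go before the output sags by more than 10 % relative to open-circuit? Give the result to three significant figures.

R_L(min) ≈ 60.6 kΩ

Output resistance R_th = R_A‖R_B = (646 × 6.80)/652.8 = 6.729 kΩ.
The fractional drop is R_th/(R_th + R_L); requiring this ≤ 0.100 gives R_L ≥ R_th(1/0.100 − 1) = 6.729 × 9.000 = 60.6 kΩ.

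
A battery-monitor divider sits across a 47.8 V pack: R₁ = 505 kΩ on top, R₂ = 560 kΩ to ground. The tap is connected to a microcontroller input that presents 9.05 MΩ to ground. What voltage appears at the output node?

The load sits in parallel with R₂: R₂‖R_L = (560 × 9050) / (560 + 9050) = 527.4 kΩ.
V_out = 47.8 × 527.4 / (505 + 527.4) = 47.8 × 527.4/1032 = 24.4 V.

V_out ≈ 24.4 V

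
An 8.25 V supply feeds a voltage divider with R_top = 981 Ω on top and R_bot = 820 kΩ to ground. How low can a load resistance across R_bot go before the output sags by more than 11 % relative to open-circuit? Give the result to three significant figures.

R_L(min) ≈ 7.93 kΩ

Output resistance R_th = R_top‖R_bot = (981 × 820000)/821000 = 979.8 Ω.
The fractional drop is R_th/(R_th + R_L); requiring this ≤ 0.110 gives R_L ≥ R_th(1/0.110 − 1) = 979.8 × 8.091 = 7.93 kΩ.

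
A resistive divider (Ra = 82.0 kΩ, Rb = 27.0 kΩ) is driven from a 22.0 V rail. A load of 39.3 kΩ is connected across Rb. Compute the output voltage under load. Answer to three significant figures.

The load sits in parallel with Rb: Rb‖R_L = (27.0 × 39.3) / (27.0 + 39.3) = 16.00 kΩ.
V_out = 22.0 × 16.00 / (82.0 + 16.00) = 22.0 × 16.00/98.00 = 3.59 V.

V_out ≈ 3.59 V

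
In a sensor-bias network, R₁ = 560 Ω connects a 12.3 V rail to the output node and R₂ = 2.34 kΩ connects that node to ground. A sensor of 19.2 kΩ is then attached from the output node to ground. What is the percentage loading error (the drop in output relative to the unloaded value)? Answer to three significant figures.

2.30 %

The divider's output (Thévenin) resistance is R₁‖R₂ = 451.9 Ω.
Fractional drop under load = R_th/(R_th + R_L) = 451.9 / (451.9 + 19200) = 0.02299.
So the output falls by 2.30 %.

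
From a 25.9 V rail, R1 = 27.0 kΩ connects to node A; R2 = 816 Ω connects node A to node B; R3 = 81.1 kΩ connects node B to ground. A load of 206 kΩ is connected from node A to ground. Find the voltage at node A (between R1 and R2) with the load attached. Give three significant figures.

V ≈ 17.7 V

Below node A the series string R2+R3 = 81920 Ω sits in parallel with the 206000 Ω load: 58610 Ω.
V_A = 25.9 × 58610/(27000 + 58610) = 17.7 V.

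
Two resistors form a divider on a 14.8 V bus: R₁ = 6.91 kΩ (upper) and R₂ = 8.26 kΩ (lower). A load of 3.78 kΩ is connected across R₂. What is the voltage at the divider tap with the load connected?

The load sits in parallel with R₂: R₂‖R_L = (8.26 × 3.78) / (8.26 + 3.78) = 2.593 kΩ.
V_out = 14.8 × 2.593 / (6.91 + 2.593) = 14.8 × 2.593/9.503 = 4.04 V.
(Unloaded it would have been 8.06 V.)

V_out ≈ 4.04 V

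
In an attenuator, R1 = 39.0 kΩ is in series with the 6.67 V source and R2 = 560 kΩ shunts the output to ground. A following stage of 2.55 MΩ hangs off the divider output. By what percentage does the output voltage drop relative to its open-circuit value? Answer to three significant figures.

The divider's output (Thévenin) resistance is R1‖R2 = 36.46 kΩ.
Fractional drop under load = R_th/(R_th + R_L) = 36.46 / (36.46 + 2550) = 0.01410.
So the output falls by 1.41 %.

1.41 %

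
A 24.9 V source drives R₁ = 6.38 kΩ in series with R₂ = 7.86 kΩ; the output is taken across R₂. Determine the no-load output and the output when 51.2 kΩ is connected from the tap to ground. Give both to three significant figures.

Open-circuit: V = 24.9 × 7.86/(6.38 + 7.86) = 13.7 V.
With the load, R₂ becomes R₂‖R_L = 6.814 kΩ, so V = 24.9 × 6.814/13.19 = 12.9 V.

Unloaded: 13.7 V; loaded: 12.9 V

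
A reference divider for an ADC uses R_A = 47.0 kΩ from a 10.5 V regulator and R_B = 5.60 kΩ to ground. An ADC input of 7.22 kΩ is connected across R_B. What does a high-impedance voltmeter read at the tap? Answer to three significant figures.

The load sits in parallel with R_B: R_B‖R_L = (5.60 × 7.22) / (5.60 + 7.22) = 3.154 kΩ.
V_out = 10.5 × 3.154 / (47.0 + 3.154) = 10.5 × 3.154/50.15 = 0.660 V.
(Unloaded it would have been 1.12 V.)

V_out ≈ 0.660 V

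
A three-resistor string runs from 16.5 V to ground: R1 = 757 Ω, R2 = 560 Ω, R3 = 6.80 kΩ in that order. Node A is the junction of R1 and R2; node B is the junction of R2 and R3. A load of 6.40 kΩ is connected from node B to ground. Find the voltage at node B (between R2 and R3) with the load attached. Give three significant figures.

At node B, R3 is in parallel with the load: R3‖R_L = 3297 Ω.
Below node A the resistance is R2 + (R3‖R_L) = 3857 Ω, so V_A = 16.5 × 3857/4614 = 13.79 V.
Then V_B = V_A × (R3‖R_L)/(R2 + R3‖R_L) = 13.79 × 3297/3857 = 11.8 V.

V ≈ 11.8 V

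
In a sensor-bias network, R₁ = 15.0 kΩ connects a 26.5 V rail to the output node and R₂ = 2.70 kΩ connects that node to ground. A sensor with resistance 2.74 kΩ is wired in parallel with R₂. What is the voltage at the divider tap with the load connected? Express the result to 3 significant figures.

The load sits in parallel with R₂: R₂‖R_L = (2.70 × 2.74) / (2.70 + 2.74) = 1.360 kΩ.
V_out = 26.5 × 1.360 / (15.0 + 1.360) = 26.5 × 1.360/16.36 = 2.20 V.

V_out ≈ 2.20 V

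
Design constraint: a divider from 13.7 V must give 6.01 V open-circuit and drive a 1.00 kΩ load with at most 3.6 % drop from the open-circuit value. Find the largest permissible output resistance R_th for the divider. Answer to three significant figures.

R_th ≤ 37.3 Ω

Loading drop = R_th/(R_th + R_L) ≤ 0.0360, so R_th ≤ R_L · ε/(1−ε) = 1.00 kΩ × 0.0360/0.9640 = 37.3 Ω.
(Any R1, R2 with R2/(R1+R2) = 0.439 and R1‖R2 ≤ 37.3 Ω will meet the spec.)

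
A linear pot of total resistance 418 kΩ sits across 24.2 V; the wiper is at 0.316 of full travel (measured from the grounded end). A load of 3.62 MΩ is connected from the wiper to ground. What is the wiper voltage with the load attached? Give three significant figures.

V ≈ 7.46 V

The wiper splits the pot into (1−α)R = 285.9 kΩ above and αR = 132.1 kΩ below.
Lower section ‖ load = 127.4 kΩ.
V_wiper = 24.2 × 127.4/(285.9 + 127.4) = 7.46 V.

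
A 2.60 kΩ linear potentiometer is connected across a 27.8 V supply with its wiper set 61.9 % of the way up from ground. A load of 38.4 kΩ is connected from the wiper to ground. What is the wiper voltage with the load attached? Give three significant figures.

The wiper splits the pot into (1−α)R = 990.6 Ω above and αR = 1609 Ω below.
Lower section ‖ load = 1545 Ω.
V_wiper = 27.8 × 1545/(990.6 + 1545) = 16.9 V.

V ≈ 16.9 V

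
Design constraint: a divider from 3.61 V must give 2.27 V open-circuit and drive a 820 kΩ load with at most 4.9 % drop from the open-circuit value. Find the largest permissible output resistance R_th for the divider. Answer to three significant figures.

Loading drop = R_th/(R_th + R_L) ≤ 0.0490, so R_th ≤ R_L · ε/(1−ε) = 820 kΩ × 0.0490/0.9510 = 42.3 kΩ.

R_th ≤ 42.3 kΩ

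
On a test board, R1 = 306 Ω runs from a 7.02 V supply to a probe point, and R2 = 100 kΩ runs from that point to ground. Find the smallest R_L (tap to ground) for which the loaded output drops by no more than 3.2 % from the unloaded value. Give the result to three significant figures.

R_L(min) ≈ 9.23 kΩ

Output resistance R_th = R1‖R2 = (306 × 100000)/100300 = 305.1 Ω.
The fractional drop is R_th/(R_th + R_L); requiring this ≤ 0.0320 gives R_L ≥ R_th(1/0.0320 − 1) = 305.1 × 30.25 = 9.23 kΩ.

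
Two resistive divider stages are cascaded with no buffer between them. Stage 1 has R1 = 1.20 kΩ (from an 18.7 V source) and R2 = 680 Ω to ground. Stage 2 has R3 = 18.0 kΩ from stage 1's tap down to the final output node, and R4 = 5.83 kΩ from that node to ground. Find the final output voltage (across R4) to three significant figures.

Stage 2 presents R3+R4 = 23830 Ω as a load on stage 1's tap.
Stage 1's lower leg becomes R2‖(R3+R4) = 661.1 Ω, so V_mid = 18.7 × 661.1/1861 = 6.643 V.
Stage 2 is itself unloaded: V_out = V_mid × R4/(R3+R4) = 6.643 × 5830/23830 = 1.63 V.

V_out ≈ 1.63 V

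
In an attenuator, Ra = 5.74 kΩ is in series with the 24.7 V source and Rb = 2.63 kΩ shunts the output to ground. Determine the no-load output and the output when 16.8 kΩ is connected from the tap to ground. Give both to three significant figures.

Open-circuit: V = 24.7 × 2.63/(5.74 + 2.63) = 7.76 V.
With the load, Rb becomes Rb‖R_L = 2.274 kΩ, so V = 24.7 × 2.274/8.014 = 7.01 V.

Unloaded: 7.76 V; loaded: 7.01 V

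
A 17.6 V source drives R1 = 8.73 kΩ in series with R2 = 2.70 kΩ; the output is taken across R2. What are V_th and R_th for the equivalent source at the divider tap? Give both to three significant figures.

V_th = 4.16 V, R_th = 2.06 kΩ

V_th is the open-circuit tap voltage: 17.6 × 2.70/(8.73 + 2.70) = 4.16 V.
With the supply zeroed, R1 and R2 appear in parallel from the tap: R_th = R1‖R2 = (8.73 × 2.70)/11.43 = 2.06 kΩ.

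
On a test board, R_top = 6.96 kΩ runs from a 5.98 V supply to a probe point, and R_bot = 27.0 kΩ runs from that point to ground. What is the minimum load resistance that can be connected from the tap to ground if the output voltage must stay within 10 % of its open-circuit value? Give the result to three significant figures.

R_L(min) ≈ 49.8 kΩ

Output resistance R_th = R_top‖R_bot = (6.96 × 27.0)/33.96 = 5.534 kΩ.
The fractional drop is R_th/(R_th + R_L); requiring this ≤ 0.100 gives R_L ≥ R_th(1/0.100 − 1) = 5.534 × 9.000 = 49.8 kΩ.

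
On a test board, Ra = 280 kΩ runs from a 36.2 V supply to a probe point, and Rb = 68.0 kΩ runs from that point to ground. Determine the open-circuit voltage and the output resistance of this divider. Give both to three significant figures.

V_th is the open-circuit tap voltage: 36.2 × 68.0/(280 + 68.0) = 7.07 V.
With the supply zeroed, Ra and Rb appear in parallel from the tap: R_th = Ra‖Rb = (280 × 68.0)/348.0 = 54.7 kΩ.

V_th = 7.07 V, R_th = 54.7 kΩ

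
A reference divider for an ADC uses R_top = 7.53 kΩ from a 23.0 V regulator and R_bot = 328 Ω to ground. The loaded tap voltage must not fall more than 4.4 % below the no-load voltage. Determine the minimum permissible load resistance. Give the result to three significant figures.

R_L(min) ≈ 6.83 kΩ

Output resistance R_th = R_top‖R_bot = (7530 × 328)/7858 = 314.3 Ω.
The fractional drop is R_th/(R_th + R_L); requiring this ≤ 0.0440 gives R_L ≥ R_th(1/0.0440 − 1) = 314.3 × 21.73 = 6.83 kΩ.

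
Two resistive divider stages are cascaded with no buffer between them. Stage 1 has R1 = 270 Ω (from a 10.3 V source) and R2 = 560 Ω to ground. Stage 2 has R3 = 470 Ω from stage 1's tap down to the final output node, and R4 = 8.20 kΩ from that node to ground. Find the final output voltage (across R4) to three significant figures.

V_out ≈ 6.44 V

Stage 2 presents R3+R4 = 8670 Ω as a load on stage 1's tap.
Stage 1's lower leg becomes R2‖(R3+R4) = 526.0 Ω, so V_mid = 10.3 × 526.0/796.0 = 6.806 V.
Stage 2 is itself unloaded: V_out = V_mid × R4/(R3+R4) = 6.806 × 8200/8670 = 6.44 V.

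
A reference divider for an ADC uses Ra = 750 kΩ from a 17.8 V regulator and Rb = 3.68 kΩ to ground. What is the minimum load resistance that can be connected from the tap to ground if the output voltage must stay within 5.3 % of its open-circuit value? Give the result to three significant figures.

Output resistance R_th = Ra‖Rb = (750 × 3.68)/753.7 = 3.662 kΩ.
The fractional drop is R_th/(R_th + R_L); requiring this ≤ 0.0530 gives R_L ≥ R_th(1/0.0530 − 1) = 3.662 × 17.87 = 65.4 kΩ.

R_L(min) ≈ 65.4 kΩ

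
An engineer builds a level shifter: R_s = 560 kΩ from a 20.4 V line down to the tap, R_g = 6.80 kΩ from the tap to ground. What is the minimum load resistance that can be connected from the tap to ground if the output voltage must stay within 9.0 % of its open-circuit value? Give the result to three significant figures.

Output resistance R_th = R_s‖R_g = (560 × 6.80)/566.8 = 6.718 kΩ.
The fractional drop is R_th/(R_th + R_L); requiring this ≤ 0.0900 gives R_L ≥ R_th(1/0.0900 − 1) = 6.718 × 10.11 = 67.9 kΩ.

R_L(min) ≈ 67.9 kΩ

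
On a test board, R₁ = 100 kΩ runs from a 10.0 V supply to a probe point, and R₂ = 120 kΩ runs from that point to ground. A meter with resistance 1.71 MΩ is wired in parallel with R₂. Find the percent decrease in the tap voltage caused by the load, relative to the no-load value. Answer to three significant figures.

3.09 %

The divider's output (Thévenin) resistance is R₁‖R₂ = 54.55 kΩ.
Fractional drop under load = R_th/(R_th + R_L) = 54.55 / (54.55 + 1710) = 0.03091.
So the output falls by 3.09 %.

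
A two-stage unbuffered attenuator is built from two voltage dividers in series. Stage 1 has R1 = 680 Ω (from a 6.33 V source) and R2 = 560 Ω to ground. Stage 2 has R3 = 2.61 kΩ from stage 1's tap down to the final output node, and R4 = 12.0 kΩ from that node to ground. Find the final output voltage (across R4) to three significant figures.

V_out ≈ 2.30 V

Stage 2 presents R3+R4 = 14610 Ω as a load on stage 1's tap.
Stage 1's lower leg becomes R2‖(R3+R4) = 539.3 Ω, so V_mid = 6.33 × 539.3/1219 = 2.800 V.
Stage 2 is itself unloaded: V_out = V_mid × R4/(R3+R4) = 2.800 × 12000/14610 = 2.30 V.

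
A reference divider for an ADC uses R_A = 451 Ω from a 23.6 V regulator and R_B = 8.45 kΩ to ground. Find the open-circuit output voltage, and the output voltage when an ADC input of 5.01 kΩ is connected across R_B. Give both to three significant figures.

Open-circuit: V = 23.6 × 8450/(451 + 8450) = 22.4 V.
With the load, R_B becomes R_B‖R_L = 3145 Ω, so V = 23.6 × 3145/3596 = 20.6 V.

Unloaded: 22.4 V; loaded: 20.6 V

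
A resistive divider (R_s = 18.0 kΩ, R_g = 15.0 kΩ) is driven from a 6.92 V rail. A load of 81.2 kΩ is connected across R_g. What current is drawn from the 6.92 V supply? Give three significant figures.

I ≈ 0.226 mA

R_g‖R_L = 12.66 kΩ, so the source sees R_s + R_g‖R_L = 30.66 kΩ.
I = 6.92 V / 30.66 kΩ = 0.226 mA.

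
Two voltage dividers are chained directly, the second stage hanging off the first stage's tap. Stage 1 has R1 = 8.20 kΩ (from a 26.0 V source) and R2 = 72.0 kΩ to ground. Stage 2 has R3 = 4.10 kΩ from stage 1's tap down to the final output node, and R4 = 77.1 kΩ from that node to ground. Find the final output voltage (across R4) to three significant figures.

Stage 2 presents R3+R4 = 81.20 kΩ as a load on stage 1's tap.
Stage 1's lower leg becomes R2‖(R3+R4) = 38.16 kΩ, so V_mid = 26.0 × 38.16/46.36 = 21.40 V.
Stage 2 is itself unloaded: V_out = V_mid × R4/(R3+R4) = 21.40 × 77.1/81.20 = 20.3 V.

V_out ≈ 20.3 V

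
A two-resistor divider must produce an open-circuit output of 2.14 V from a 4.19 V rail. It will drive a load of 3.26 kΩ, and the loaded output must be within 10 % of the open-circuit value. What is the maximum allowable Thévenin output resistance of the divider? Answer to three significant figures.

R_th ≤ 362 Ω

Loading drop = R_th/(R_th + R_L) ≤ 0.100, so R_th ≤ R_L · ε/(1−ε) = 3.26 kΩ × 0.100/0.9000 = 362 Ω.
(Any R1, R2 with R2/(R1+R2) = 0.511 and R1‖R2 ≤ 362 Ω will meet the spec.)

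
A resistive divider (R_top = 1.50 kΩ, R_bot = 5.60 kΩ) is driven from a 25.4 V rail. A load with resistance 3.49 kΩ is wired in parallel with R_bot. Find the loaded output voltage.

The load sits in parallel with R_bot: R_bot‖R_L = (5.60 × 3.49) / (5.60 + 3.49) = 2.150 kΩ.
V_out = 25.4 × 2.150 / (1.50 + 2.150) = 25.4 × 2.150/3.650 = 15.0 V.

V_out ≈ 15.0 V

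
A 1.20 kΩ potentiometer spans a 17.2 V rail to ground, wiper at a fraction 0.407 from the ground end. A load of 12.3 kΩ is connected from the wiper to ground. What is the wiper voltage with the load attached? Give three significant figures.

The wiper splits the pot into (1−α)R = 711.6 Ω above and αR = 488.4 Ω below.
Lower section ‖ load = 469.7 Ω.
V_wiper = 17.2 × 469.7/(711.6 + 469.7) = 6.84 V.

V ≈ 6.84 V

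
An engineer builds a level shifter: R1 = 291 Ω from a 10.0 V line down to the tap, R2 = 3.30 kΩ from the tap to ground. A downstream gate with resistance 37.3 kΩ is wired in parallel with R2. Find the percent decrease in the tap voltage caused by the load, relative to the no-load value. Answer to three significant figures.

0.712 %

The divider's output (Thévenin) resistance is R1‖R2 = 267.4 Ω.
Fractional drop under load = R_th/(R_th + R_L) = 267.4 / (267.4 + 37300) = 0.007118.
So the output falls by 0.712 %.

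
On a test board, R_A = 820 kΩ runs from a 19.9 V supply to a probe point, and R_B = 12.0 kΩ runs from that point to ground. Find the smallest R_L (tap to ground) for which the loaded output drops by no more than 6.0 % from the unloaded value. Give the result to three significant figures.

R_L(min) ≈ 185 kΩ

Output resistance R_th = R_A‖R_B = (820 × 12.0)/832.0 = 11.83 kΩ.
The fractional drop is R_th/(R_th + R_L); requiring this ≤ 0.0600 gives R_L ≥ R_th(1/0.0600 − 1) = 11.83 × 15.67 = 185 kΩ.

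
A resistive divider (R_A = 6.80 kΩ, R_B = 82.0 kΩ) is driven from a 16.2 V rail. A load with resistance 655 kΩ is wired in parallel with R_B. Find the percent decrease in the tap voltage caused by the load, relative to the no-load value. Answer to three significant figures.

The divider's output (Thévenin) resistance is R_A‖R_B = 6.279 kΩ.
Fractional drop under load = R_th/(R_th + R_L) = 6.279 / (6.279 + 655) = 0.009496.
So the output falls by 0.950 %.

0.950 %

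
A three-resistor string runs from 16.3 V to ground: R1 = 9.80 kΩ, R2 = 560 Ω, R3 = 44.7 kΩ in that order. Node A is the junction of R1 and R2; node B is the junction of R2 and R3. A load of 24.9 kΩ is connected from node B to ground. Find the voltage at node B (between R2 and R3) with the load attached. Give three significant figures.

V ≈ 9.89 V

At node B, R3 is in parallel with the load: R3‖R_L = 15990 Ω.
Below node A the resistance is R2 + (R3‖R_L) = 16550 Ω, so V_A = 16.3 × 16550/26350 = 10.24 V.
Then V_B = V_A × (R3‖R_L)/(R2 + R3‖R_L) = 10.24 × 15990/16550 = 9.89 V.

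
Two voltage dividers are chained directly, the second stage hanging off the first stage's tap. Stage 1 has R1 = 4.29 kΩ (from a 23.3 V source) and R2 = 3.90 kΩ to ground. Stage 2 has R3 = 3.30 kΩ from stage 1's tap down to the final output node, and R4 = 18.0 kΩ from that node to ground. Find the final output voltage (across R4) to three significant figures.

V_out ≈ 8.56 V

Stage 2 presents R3+R4 = 21.30 kΩ as a load on stage 1's tap.
Stage 1's lower leg becomes R2‖(R3+R4) = 3.296 kΩ, so V_mid = 23.3 × 3.296/7.586 = 10.12 V.
Stage 2 is itself unloaded: V_out = V_mid × R4/(R3+R4) = 10.12 × 18.0/21.30 = 8.56 V.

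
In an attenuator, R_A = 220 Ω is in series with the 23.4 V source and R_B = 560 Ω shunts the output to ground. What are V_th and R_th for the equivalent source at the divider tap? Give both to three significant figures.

V_th = 16.8 V, R_th = 158 Ω

V_th is the open-circuit tap voltage: 23.4 × 560/(220 + 560) = 16.8 V.
With the supply zeroed, R_A and R_B appear in parallel from the tap: R_th = R_A‖R_B = (220 × 560)/780.0 = 158 Ω.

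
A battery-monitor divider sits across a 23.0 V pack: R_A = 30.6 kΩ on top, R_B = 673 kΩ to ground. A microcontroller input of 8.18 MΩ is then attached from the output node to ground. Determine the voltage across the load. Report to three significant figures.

The load sits in parallel with R_B: R_B‖R_L = (673 × 8180) / (673 + 8180) = 621.8 kΩ.
V_out = 23.0 × 621.8 / (30.6 + 621.8) = 23.0 × 621.8/652.4 = 21.9 V.
(Unloaded it would have been 22.0 V.)

V_out ≈ 21.9 V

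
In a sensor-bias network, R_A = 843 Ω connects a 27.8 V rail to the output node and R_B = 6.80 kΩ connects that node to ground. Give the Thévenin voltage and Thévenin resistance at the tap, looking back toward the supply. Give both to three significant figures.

V_th is the open-circuit tap voltage: 27.8 × 6800/(843 + 6800) = 24.7 V.
With the supply zeroed, R_A and R_B appear in parallel from the tap: R_th = R_A‖R_B = (843 × 6800)/7643 = 750 Ω.

V_th = 24.7 V, R_th = 750 Ω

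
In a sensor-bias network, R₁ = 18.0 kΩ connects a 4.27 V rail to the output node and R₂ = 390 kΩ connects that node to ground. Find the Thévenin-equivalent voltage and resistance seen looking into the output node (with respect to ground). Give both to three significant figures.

V_th = 4.08 V, R_th = 17.2 kΩ

V_th is the open-circuit tap voltage: 4.27 × 390/(18.0 + 390) = 4.08 V.
With the supply zeroed, R₁ and R₂ appear in parallel from the tap: R_th = R₁‖R₂ = (18.0 × 390)/408.0 = 17.2 kΩ.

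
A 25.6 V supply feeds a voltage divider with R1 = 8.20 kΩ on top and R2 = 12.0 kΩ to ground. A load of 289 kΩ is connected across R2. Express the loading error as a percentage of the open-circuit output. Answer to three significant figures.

1.66 %

The divider's output (Thévenin) resistance is R1‖R2 = 4.871 kΩ.
Fractional drop under load = R_th/(R_th + R_L) = 4.871 / (4.871 + 289) = 0.01658.
So the output falls by 1.66 %.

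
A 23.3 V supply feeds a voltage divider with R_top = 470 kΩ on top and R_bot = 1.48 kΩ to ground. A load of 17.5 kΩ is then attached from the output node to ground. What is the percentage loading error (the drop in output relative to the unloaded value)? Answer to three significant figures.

7.78 %

The divider's output (Thévenin) resistance is R_top‖R_bot = 1.475 kΩ.
Fractional drop under load = R_th/(R_th + R_L) = 1.475 / (1.475 + 17.5) = 0.07775.
So the output falls by 7.78 %.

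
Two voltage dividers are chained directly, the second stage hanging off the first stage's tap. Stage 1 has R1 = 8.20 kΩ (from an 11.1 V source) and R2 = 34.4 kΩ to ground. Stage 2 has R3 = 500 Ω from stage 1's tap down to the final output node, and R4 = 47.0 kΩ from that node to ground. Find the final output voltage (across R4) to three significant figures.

Stage 2 presents R3+R4 = 47500 Ω as a load on stage 1's tap.
Stage 1's lower leg becomes R2‖(R3+R4) = 19950 Ω, so V_mid = 11.1 × 19950/28150 = 7.867 V.
Stage 2 is itself unloaded: V_out = V_mid × R4/(R3+R4) = 7.867 × 47000/47500 = 7.78 V.

V_out ≈ 7.78 V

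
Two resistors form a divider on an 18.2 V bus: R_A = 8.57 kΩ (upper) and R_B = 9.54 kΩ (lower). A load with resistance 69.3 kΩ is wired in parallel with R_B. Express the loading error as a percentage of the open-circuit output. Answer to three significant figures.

6.12 %

The divider's output (Thévenin) resistance is R_A‖R_B = 4.515 kΩ.
Fractional drop under load = R_th/(R_th + R_L) = 4.515 / (4.515 + 69.3) = 0.06116.
So the output falls by 6.12 %.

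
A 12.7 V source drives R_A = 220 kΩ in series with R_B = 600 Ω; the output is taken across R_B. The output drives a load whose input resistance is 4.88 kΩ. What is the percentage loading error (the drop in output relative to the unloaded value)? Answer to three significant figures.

The divider's output (Thévenin) resistance is R_A‖R_B = 598.4 Ω.
Fractional drop under load = R_th/(R_th + R_L) = 598.4 / (598.4 + 4880) = 0.1092.
So the output falls by 10.9 %.

10.9 %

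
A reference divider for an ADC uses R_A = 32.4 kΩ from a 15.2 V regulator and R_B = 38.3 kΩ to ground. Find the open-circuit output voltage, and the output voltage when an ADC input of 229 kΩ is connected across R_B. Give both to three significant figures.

Unloaded: 8.23 V; loaded: 7.65 V

Open-circuit: V = 15.2 × 38.3/(32.4 + 38.3) = 8.23 V.
With the load, R_B becomes R_B‖R_L = 32.81 kΩ, so V = 15.2 × 32.81/65.21 = 7.65 V.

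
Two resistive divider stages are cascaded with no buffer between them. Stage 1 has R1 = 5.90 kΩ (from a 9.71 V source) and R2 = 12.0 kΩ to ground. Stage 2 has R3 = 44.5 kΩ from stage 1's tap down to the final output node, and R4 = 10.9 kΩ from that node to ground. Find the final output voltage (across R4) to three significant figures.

Stage 2 presents R3+R4 = 55.40 kΩ as a load on stage 1's tap.
Stage 1's lower leg becomes R2‖(R3+R4) = 9.864 kΩ, so V_mid = 9.71 × 9.864/15.76 = 6.076 V.
Stage 2 is itself unloaded: V_out = V_mid × R4/(R3+R4) = 6.076 × 10.9/55.40 = 1.20 V.

V_out ≈ 1.20 V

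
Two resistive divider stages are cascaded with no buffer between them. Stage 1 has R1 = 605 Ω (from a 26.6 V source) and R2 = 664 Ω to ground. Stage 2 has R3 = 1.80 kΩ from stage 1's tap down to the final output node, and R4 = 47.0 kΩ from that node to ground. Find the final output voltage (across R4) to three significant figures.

Stage 2 presents R3+R4 = 48800 Ω as a load on stage 1's tap.
Stage 1's lower leg becomes R2‖(R3+R4) = 655.1 Ω, so V_mid = 26.6 × 655.1/1260 = 13.83 V.
Stage 2 is itself unloaded: V_out = V_mid × R4/(R3+R4) = 13.83 × 47000/48800 = 13.3 V.

V_out ≈ 13.3 V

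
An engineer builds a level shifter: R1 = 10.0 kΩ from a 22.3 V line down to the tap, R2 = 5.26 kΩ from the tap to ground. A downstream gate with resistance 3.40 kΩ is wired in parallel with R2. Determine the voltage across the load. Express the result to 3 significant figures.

The load sits in parallel with R2: R2‖R_L = (5.26 × 3.40) / (5.26 + 3.40) = 2.065 kΩ.
V_out = 22.3 × 2.065 / (10.0 + 2.065) = 22.3 × 2.065/12.07 = 3.82 V.

V_out ≈ 3.82 V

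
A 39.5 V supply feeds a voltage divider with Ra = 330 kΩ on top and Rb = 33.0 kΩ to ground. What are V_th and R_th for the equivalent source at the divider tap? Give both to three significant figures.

V_th = 3.59 V, R_th = 30.0 kΩ

V_th is the open-circuit tap voltage: 39.5 × 33.0/(330 + 33.0) = 3.59 V.
With the supply zeroed, Ra and Rb appear in parallel from the tap: R_th = Ra‖Rb = (330 × 33.0)/363.0 = 30.0 kΩ.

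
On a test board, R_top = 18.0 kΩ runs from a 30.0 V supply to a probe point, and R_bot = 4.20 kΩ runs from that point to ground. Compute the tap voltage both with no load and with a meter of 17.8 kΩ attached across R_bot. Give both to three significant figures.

Open-circuit: V = 30.0 × 4.20/(18.0 + 4.20) = 5.68 V.
With the load, R_bot becomes R_bot‖R_L = 3.398 kΩ, so V = 30.0 × 3.398/21.40 = 4.76 V.

Unloaded: 5.68 V; loaded: 4.76 V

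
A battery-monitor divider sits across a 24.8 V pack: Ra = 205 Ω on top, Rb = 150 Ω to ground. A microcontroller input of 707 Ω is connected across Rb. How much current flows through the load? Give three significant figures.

Rb‖R_L = 123.7 Ω; V_out = 24.8 × 123.7/328.7 = 9.335 V.
I_L = V_out / R_L = 9.335 / 707 Ω = 13.2 mA.

I_L ≈ 13.2 mA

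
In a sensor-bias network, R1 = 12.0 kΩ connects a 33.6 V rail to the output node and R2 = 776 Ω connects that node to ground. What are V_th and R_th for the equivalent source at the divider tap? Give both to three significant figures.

V_th is the open-circuit tap voltage: 33.6 × 776/(12000 + 776) = 2.04 V.
With the supply zeroed, R1 and R2 appear in parallel from the tap: R_th = R1‖R2 = (12000 × 776)/12780 = 729 Ω.

V_th = 2.04 V, R_th = 729 Ω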